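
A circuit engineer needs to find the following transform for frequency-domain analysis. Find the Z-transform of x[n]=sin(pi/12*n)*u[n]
Z{sin(w0 * n) * u[n]} = z * sin(w0)/(z^2 - 2z * cos(w0) + 1)
With w0 = pi/12: X(z) = z * sin(pi/12)/(z^2 - 2z * cos(pi/12) + 1)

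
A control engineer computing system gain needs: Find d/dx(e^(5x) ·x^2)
Product rule: (fg)' = f'g+fg'
f = e^(5x), f' = 5·e^(5x)
g = x^2, g' = 2x

Answer: 5·e^(5x)·x^2+2·e^(5x)·x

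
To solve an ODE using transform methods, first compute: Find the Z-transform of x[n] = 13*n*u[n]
Z{n*u[n]} = z/(z-1)^2
By linearity: Z{13*n*u[n]} = 13z/(z-1)^2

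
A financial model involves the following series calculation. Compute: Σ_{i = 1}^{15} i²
Using formula: Σ i^2=n(n + 1)(2n + 1)/6=15·16·31/6=1240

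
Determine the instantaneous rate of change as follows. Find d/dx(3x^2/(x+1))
Quotient rule: (f/g)' = (f'g - fg')/g²
f = 3x^2, f' = 6x
g = x+1, g' = 1

Answer: (6x·(x+1)-3x^2)/(x+1)²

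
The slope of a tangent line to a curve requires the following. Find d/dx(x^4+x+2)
Power rule: d/dx(ax^n)=n·a·x^(n-1)
Term by term: 4·x^3+1

Answer: 4x^3+1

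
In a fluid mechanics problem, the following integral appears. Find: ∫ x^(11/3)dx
Power rule: ∫ x^(11/3) dx=x^(14/3)/(14/3) + C

Answer: (3/14)·x^(14/3) + C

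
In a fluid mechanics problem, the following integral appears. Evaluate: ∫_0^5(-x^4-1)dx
Step 1: Find antiderivative F(x) = (-1/5)x^5 - x
Step 2: F(5) - F(0) = -630 - (0) = -630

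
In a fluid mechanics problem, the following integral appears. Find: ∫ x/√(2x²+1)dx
Let u = 2x²+1, du = 4x dx
∫ (1/4)·u^(-1/2) du = √u/2+C

Answer: √(2x²+1)/2+C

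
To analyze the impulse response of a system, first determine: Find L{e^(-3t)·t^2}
First shifting: L{e^(at)f(t)} = F(s-a)
L{t^2} = 2/s^3
Shift s → s + 3: 2/(s + 3)^3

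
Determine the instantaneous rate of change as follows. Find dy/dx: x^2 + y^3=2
Differentiate: 2x + 3y^2·(dy/dx)=0
dy/dx=-2x/(3y^2)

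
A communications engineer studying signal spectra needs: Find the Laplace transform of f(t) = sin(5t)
L{sin(wt)} = w/(s² + w²)
L{sin(5t)} = 5/(s² + 25)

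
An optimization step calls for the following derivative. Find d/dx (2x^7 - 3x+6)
Power rule: d/dx(ax^n)=n·a·x^(n-1)
Term by term: 14·x^6 - 3

Answer: 14x^6 - 3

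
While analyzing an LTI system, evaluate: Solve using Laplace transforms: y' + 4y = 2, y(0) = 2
Take L of both sides: sY(s)-2+4Y(s) = 2/s
Y(s)(s+4) = 2/s+2
Y(s) = 2/(s(s+4))+2/(s+4)
Partial fractions: 2/(s(s+4)) = (1/2)/s - (1/2)/(s+4)
So Y(s) = (1/2)/s+(3/2)/(s+4)
Inverse transform (L^(-1){1/s} = 1, L^(-1){1/(s+4)} = e^(-4t)):

Answer: y(t) = 1/2+(3/2)·e^(-4t)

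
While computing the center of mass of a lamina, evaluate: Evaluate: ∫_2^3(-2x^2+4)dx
Step 1: Find antiderivative F(x) = (-2/3)x^3 + 4x
Step 2: F(3) - F(2) = -6 - (8/3) = -26/3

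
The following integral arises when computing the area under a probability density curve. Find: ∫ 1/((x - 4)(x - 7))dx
Partial fractions: 1/((x-4)(x-7))=A/(x-4) + B/(x-7)
A=-1/3, B=1/3
∫ [-1/3· 1/(x-4) + 1/3· 1/(x-7)] dx
=(1/3)[ln|x-7| - ln|x-4|] + C

Answer: (1/3)·ln|(x-7)/(x-4)| + C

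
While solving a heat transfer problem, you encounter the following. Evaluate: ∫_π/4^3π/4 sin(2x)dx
Antiderivative: -cos(2x)/2
Evaluate at bounds: [-cos(2·3π/4)/2] - [-cos(2·π/4)/2]
=(-(0)+(0))/2=0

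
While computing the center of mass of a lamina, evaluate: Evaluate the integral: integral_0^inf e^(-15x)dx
integral_0^inf e^(-15x) dx=[-1/15*e^(-15x)]_0^inf
=0 - (-1/15)=1/15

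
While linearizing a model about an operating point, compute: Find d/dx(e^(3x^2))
Chain rule: d/dx[e^u]=e^u · u' where u=3x^2
u'=6x

Answer: 6x·e^(3x^2)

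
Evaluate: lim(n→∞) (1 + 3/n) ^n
This is the definition of e^3: lim(1+3/n)^n=e^3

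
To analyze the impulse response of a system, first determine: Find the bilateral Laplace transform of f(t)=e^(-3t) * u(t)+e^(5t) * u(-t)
For e^(-3t) * u(t): L=1/(s + 3), Re(s) > -3
For e^(5t) * u(-t): L=-1/(s-5), Re(s) < 5
Combined: F(s)=1/(s + 3) - 1/(s-5), -3 < Re(s) < 5

Answer: 1/(s + 3) - 1/(s-5), ROC: -3 < Re(s) < 5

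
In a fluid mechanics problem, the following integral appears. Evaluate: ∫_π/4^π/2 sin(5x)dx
Antiderivative: -cos(5x)/5
Evaluate at bounds: [-cos(5·π/2)/5] - [-cos(5·π/4)/5]
=(-(0) + (-√2/2))/5=-√2/10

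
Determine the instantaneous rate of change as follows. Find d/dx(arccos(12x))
d/dx[arccos(u)] = -u'/√(1-u²), u = 12x, u' = 12

Answer: -12/√(1 - 144x²)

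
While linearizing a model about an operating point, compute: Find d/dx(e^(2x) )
Chain rule: d/dx[e^u]=e^u · u' where u=2x
u'=2

Answer: 2·e^(2x)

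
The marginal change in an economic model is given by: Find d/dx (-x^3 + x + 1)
Power rule: d/dx(ax^n) = n·a·x^(n-1)
Term by term: -3·x^2 + 1

Answer: -3x^2 + 1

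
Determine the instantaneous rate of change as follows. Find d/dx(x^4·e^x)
Product rule: (fg)' = f'g+fg'
f = x^4, f' = 4x^3
g = e^x, g' = e^x

Answer: 4x^3·e^x+x^4·e^x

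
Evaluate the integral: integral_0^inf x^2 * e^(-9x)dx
This is a Gamma integral. Substitute u=9x (du=9 dx):
integral_0^inf x^2*e^(-9x) dx=(1/9^3) integral_0^inf u^2*e^(-u) du
=Gamma(3)/9^3=2!/9^3=2/729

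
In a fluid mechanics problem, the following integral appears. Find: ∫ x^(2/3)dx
Power rule: ∫ x^(2/3) dx = x^(5/3)/(5/3) + C

Answer: (3/5)·x^(5/3) + C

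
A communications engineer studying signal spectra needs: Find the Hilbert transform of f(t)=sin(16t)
The Hilbert transform shifts each frequency component by -pi/2.
H{sin(wt)}=-cos(wt)
With w=16: H{sin(16t)}=-cos(16t)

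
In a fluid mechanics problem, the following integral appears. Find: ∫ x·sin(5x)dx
By parts: u=x, dv=sin(5x) dx
du=dx, v=-cos(5x)/5
=-x·cos(5x)/5 + sin(5x)/5² + C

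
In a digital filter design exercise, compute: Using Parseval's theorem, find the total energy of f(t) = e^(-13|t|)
Parseval's theorem: E=integral |f(t)|^2 dt=(1/2pi) integral |F(omega)|^2 domega
E=integral_{-inf}^{inf} e^(-26|t|) dt=2*integral_0^inf e^(-26t) dt=2/(2*13)=1/13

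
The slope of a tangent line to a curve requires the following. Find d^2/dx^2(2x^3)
Apply power rule 2 times:
d^1: 6x^2
d^2: 12x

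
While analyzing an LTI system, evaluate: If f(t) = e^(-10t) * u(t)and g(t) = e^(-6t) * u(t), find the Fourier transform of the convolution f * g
By the convolution theorem: F{f * g}=F(omega) * G(omega)
F(omega)=1/(10 + j * omega), G(omega)=1/(6 + j * omega)
F{f * g}=1/((10 + j * omega)(6 + j * omega))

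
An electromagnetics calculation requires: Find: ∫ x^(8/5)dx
Power rule: ∫ x^(8/5) dx=x^(13/5)/(13/5) + C

Answer: (5/13)·x^(13/5) + C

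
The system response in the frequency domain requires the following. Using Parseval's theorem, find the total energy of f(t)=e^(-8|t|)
Parseval's theorem: E = integral |f(t)|^2 dt = (1/2pi) integral |F(omega)|^2 domega
E = integral_{-inf}^{inf} e^(-16|t|) dt = 2*integral_0^inf e^(-16t) dt = 2/(2*8) = 1/8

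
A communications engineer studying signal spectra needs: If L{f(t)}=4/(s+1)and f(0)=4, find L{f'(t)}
L{f'(t)} = s·F(s) - f(0) = 4s/(s+1)-4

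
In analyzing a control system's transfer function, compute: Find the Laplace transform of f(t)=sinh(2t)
L{sinh(at)}=a/(s²-a²)
L{sinh(2t)}=2/(s²-4)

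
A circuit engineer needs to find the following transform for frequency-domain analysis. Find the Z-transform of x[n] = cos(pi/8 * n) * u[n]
Z{cos(w0*n)*u[n]}=z(z - cos(w0))/(z^2 - 2z*cos(w0) + 1)
With w0=pi/8: X(z)=z(z - cos(pi/8))/(z^2 - 2z*cos(pi/8) + 1)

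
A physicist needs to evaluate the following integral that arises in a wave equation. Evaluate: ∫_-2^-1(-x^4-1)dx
Step 1: Find antiderivative F(x) = (-1/5)x^5 - x
Step 2: F(-1) - F(-2) = 6/5 - (42/5) = -36/5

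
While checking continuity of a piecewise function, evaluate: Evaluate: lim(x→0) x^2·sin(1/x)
Squeeze theorem: -|x^2| ≤ x^2·sin(1/x) ≤ |x^2|
Since x^2 → 0 as x → 0, by squeeze theorem the limit is 0

Answer: 0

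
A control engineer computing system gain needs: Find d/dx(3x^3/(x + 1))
Quotient rule: (f/g)'=(f'g - fg')/g²
f=3x^3, f'=9x^2
g=x + 1, g'=1

Answer: (9x^2·(x + 1) - 3x^3)/(x + 1)²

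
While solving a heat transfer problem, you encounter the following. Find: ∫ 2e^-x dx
Since d/dx[e^-x]=- e^-x, we get -2e^-x+C

Answer: -2e^-x+C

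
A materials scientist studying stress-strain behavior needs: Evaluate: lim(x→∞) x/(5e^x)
Apply L'Hôpital 1 times (∞/∞ each time):
Eventually get 1!/(5e^x) → 0

Answer: 0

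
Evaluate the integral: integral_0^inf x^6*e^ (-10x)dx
This is a Gamma integral. Substitute u = 10x (du = 10 dx):
integral_0^inf x^6*e^(-10x) dx = (1/10^7) integral_0^inf u^6*e^(-u) du
= Gamma(7)/10^7 = 6!/10^7 = 720/10000000

Answer: 9/125000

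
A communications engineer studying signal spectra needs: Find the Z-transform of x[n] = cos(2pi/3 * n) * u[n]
Z{cos(w0 * n) * u[n]}=z(z - cos(w0))/(z^2 - 2z * cos(w0) + 1)
With w0=2pi/3: X(z)=z(z - cos(2pi/3))/(z^2 - 2z * cos(2pi/3) + 1)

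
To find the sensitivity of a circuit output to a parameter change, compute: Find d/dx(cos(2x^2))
Chain rule: d/dx[cos(u)] = -sin(u)·u' where u = 2x^2
u' = 4x

Answer: -4x·sin(2x^2)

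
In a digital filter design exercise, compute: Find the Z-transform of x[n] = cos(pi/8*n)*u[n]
Z{cos(w0*n)*u[n]} = z(z - cos(w0))/(z^2 - 2z*cos(w0) + 1)
With w0 = pi/8: X(z) = z(z - cos(pi/8))/(z^2 - 2z*cos(pi/8) + 1)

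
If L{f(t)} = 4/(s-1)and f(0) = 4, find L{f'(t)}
L{f'(t)}=s·F(s) - f(0)=4s/(s-1)-4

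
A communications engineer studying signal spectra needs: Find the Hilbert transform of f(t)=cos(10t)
The Hilbert transform shifts each frequency component by -pi/2.
H{cos(wt)}=sin(wt)
With w=10: H{cos(10t)}=sin(10t)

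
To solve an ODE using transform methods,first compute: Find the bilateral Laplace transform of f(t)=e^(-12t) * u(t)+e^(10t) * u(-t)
For e^(-12t)*u(t): L = 1/(s+12), Re(s) > -12
For e^(10t)*u(-t): L = -1/(s-10), Re(s) < 10
Combined: F(s) = 1/(s+12)-1/(s-10), -12 < Re(s) < 10

Answer: 1/(s+12)-1/(s-10), ROC: -12 < Re(s) < 10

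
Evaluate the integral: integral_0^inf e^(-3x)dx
integral_0^inf e^(-3x) dx=[-1/3*e^(-3x)]_0^inf
=0 - (-1/3)=1/3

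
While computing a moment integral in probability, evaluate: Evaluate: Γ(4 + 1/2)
Γ(n + 1/2) = (2n)!√π/(4^n·n!)
= 40320√π/(256·24) = (105/16)·√π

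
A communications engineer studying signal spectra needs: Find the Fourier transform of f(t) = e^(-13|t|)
Using the standard pair: F{e^(-a|t|)} = 2a/(a^2+omega^2)
With a = 13: F(omega) = 26/(169+omega^2)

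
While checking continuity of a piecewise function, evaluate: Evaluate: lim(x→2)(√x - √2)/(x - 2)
Multiply by conjugate (√x + √2)/(√x + √2):
=(x - 2)/((x - 2)(√x + √2))=1/(√x + √2)
As x → 2: 1/(2√2)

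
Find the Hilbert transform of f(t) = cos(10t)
The Hilbert transform shifts each frequency component by -pi/2.
H{cos(wt)} = sin(wt)
With w = 10: H{cos(10t)} = sin(10t)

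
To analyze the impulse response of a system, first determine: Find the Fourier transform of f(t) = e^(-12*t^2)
The Fourier transform of a Gaussian e^(-a * t^2) is sqrt(pi/a) * e^(-omega^2/(4a)).
With a = 12: F(omega) = sqrt(pi/12) * e^(-omega^2/48)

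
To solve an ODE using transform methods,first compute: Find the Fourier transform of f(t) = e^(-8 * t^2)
The Fourier transform of a Gaussian e^(-a*t^2) is sqrt(pi/a)*e^(-omega^2/(4a)).
With a=8: F(omega)=sqrt(pi/8)*e^(-omega^2/32)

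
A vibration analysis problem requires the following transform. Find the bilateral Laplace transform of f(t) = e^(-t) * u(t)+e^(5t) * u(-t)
For e^(-t)*u(t): L=1/(s+1), Re(s) > -1
For e^(5t)*u(-t): L=-1/(s-5), Re(s) < 5
Combined: F(s)=1/(s+1)-1/(s-5), -1 < Re(s) < 5

Answer: 1/(s+1)-1/(s-5), ROC: -1 < Re(s) < 5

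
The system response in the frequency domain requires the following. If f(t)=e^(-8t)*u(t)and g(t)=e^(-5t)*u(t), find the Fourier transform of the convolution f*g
By the convolution theorem: F{f*g}=F(omega)*G(omega)
F(omega)=1/(8 + j*omega), G(omega)=1/(5 + j*omega)
F{f*g}=1/((8 + j*omega)(5 + j*omega))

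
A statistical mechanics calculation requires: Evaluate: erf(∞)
erf(∞) = 1 (the error function converges to 1)

Answer: 1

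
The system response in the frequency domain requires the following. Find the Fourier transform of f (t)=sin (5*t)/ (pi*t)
sin(W * t)/(pi * t)=(W/pi) * sinc(W * t/pi) is the impulse response of the ideal low-pass filter with cutoff W (here W=5).
Its Fourier transform is a rectangular function:
F(omega)=1 for |omega| < 5, 0 otherwise

Answer: rect(omega/10) [i.e., 1 for |omega| < 5, 0 otherwise]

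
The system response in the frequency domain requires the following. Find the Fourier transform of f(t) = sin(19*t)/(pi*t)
sin(W*t)/(pi*t) = (W/pi)*sinc(W*t/pi) is the impulse response of the ideal low-pass filter with cutoff W (here W = 19).
Its Fourier transform is a rectangular function:
F(omega) = 1 for |omega| < 19, 0 otherwise

Answer: rect(omega/38) [i.e., 1 for |omega| < 19, 0 otherwise]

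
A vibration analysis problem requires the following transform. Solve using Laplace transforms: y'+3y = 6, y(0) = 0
Take L of both sides: sY(s) - 0 + 3Y(s) = 6/s
Y(s)(s + 3) = 6/s + 0
Y(s) = 6/(s(s + 3)) + 0/(s + 3)
Partial fractions: 6/(s(s + 3)) = 2/s - 2/(s + 3)
So Y(s) = 2/s - 2/(s + 3)
Inverse transform (L^(-1){1/s} = 1, L^(-1){1/(s + 3)} = e^(-3t)):

Answer: y(t) = 2 - 2·e^(-3t)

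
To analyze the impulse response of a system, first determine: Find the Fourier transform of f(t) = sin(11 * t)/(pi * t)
sin(W * t)/(pi * t) = (W/pi) * sinc(W * t/pi) is the impulse response of the ideal low-pass filter with cutoff W (here W = 11).
Its Fourier transform is a rectangular function:
F(omega) = 1 for |omega| < 11, 0 otherwise

Answer: rect(omega/22) [i.e., 1 for |omega| < 11, 0 otherwise]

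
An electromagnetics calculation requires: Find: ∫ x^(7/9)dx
Power rule: ∫ x^(7/9) dx = x^(16/9)/(16/9)+C

Answer: (9/16)·x^(16/9)+C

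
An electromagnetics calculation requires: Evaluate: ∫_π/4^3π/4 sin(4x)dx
Antiderivative: -cos(4x)/4
Evaluate at bounds: [-cos(4·3π/4)/4] - [-cos(4·π/4)/4]
= (-(-1)+(-1))/4 = 0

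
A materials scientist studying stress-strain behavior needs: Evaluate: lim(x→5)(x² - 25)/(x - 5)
Factor: (x² - 25)=(x-5)(x+5)
Cancel (x-5): lim(x→5) (x+5)=10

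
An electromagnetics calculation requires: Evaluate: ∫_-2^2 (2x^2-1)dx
Step 1: Find antiderivative F(x)=(2/3)x^3 - x
Step 2: F(2) - F(-2)=10/3 - (-10/3)=20/3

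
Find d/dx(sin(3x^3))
Chain rule: d/dx[sin(u)] = cos(u)·u' where u = 3x^3
u' = 9x^2

Answer: 9x^2·cos(3x^3)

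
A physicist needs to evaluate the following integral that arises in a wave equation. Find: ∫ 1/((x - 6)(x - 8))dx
Partial fractions: 1/((x-6)(x-8)) = A/(x-6)+B/(x-8)
A = -1/2, B = 1/2
∫ [-1/2· 1/(x-6)+1/2· 1/(x-8)] dx
= (1/2)[ln|x-8| - ln|x-6|]+C

Answer: (1/2)·ln|(x-8)/(x-6)|+C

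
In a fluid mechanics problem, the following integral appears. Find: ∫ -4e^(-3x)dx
Since d/dx[e^(-3x)]=-3e^(-3x), we get 4/3 e^(-3x)+C

Answer: (4/3)e^(-3x)+C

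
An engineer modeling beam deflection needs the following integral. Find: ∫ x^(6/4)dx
Power rule: ∫ x^(3/2) dx = x^(5/2)/(5/2) + C

Answer: (2/5)·x^(5/2) + C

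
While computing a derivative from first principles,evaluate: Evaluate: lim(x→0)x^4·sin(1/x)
Squeeze theorem: -|x^4| ≤ x^4·sin(1/x) ≤ |x^4|
Since x^4 → 0 as x → 0, by squeeze theorem the limit is 0

Answer: 0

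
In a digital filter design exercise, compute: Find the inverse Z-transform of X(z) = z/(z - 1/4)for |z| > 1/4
Standard pair: z/(z-a) <-> a^n*u[n] for causal signals
With a=1/4: x[n]=(1/4)^n*u[n]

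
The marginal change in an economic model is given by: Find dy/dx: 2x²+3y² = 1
Differentiate: 4x+6y·(dy/dx)=0
dy/dx=-4x/(6y)=-(2/3)·(x/y)

Answer: dy/dx=-(2/3)·(x/y)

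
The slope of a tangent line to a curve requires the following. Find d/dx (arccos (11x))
d/dx[arccos(u)] = -u'/√(1-u²), u = 11x, u' = 11

Answer: -11/√(1-121x²)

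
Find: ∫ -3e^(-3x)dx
Since d/dx[e^(-3x)] = -3e^(-3x), we get 1 e^(-3x) + C

Answer: e^(-3x) + C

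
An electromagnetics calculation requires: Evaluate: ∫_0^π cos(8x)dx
Antiderivative: sin(8x)/8
Evaluate at bounds: [sin(8·π)/8] - [sin(8·0)/8]
= ((0) - (0))/8 = 0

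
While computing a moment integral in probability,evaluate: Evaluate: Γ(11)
Γ(n) = (n-1)! for positive integers
Γ(11) = 10! = 3628800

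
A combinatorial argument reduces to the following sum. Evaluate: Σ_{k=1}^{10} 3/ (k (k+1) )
Partial fractions: 3/(k(k + 1)) = 3/k - 3/(k + 1)
Telescoping sum: 3(1 - 1/11) = 3·10/11

Answer: 30/11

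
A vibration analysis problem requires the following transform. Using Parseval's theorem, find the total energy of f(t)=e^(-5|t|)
Parseval's theorem: E = integral |f(t)|^2 dt = (1/2pi) integral |F(omega)|^2 domega
E = integral_{-inf}^{inf} e^(-10|t|) dt = 2 * integral_0^inf e^(-10t) dt = 2/(2 * 5) = 1/5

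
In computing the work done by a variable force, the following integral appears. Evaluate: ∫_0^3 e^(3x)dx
Antiderivative: (1/3)e^(3x)
Evaluate: (1/3)(e^9-1)

Answer: (e^9-1)/3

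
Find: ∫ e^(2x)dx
Since d/dx[e^(2x)]=2e^(2x), we get 1/2 e^(2x) + C

Answer: (1/2)e^(2x) + C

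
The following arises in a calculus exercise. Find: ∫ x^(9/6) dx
Power rule: ∫ x^(3/2) dx=x^(5/2)/(5/2) + C

Answer: (2/5)·x^(5/2) + C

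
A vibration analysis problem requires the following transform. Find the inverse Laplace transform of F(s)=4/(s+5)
L^(-1){4/(s-a)} = c·e^(at)
Here a = -5, c = 4

Answer: 4e^(-5t)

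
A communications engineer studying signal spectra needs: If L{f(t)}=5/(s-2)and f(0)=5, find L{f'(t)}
L{f'(t)} = s·F(s) - f(0) = 5s/(s-2) - 5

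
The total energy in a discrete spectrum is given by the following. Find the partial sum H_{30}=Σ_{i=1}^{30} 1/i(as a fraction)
H_30=1+1/2+1/3+...+1/30
=9304682830147/2329089562800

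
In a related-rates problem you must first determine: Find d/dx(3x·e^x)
Product rule: (fg)' = f'g+fg'
f = 3x, f' = 3
g = e^x, g' = e^x

Answer: 3·e^x+3x·e^x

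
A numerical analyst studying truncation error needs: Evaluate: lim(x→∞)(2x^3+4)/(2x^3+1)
Divide numerator and denominator by x^3:
lim (2 + 4/x^3)/(2 + 1/x^3) = 1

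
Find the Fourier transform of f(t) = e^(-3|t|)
Using the standard pair: F{e^(-a|t|)}=2a/(a^2+omega^2)
With a=3: F(omega)=6/(9+omega^2)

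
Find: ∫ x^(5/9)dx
Power rule: ∫ x^(5/9) dx=x^(14/9)/(14/9) + C

Answer: (9/14)·x^(14/9) + C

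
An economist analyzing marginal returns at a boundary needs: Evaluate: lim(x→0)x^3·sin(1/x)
Squeeze theorem: -|x^3| ≤ x^3·sin(1/x) ≤ |x^3|
Since x^3 → 0 as x → 0, by squeeze theorem the limit is 0

Answer: 0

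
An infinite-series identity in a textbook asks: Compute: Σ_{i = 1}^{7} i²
Using formula: Σ i^2=n(n+1)(2n+1)/6=7·8·15/6=140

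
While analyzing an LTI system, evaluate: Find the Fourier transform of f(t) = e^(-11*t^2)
The Fourier transform of a Gaussian e^(-a*t^2) is sqrt(pi/a)*e^(-omega^2/(4a)).
With a=11: F(omega)=sqrt(pi/11)*e^(-omega^2/44)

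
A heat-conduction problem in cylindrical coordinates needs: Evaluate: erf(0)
erf(0) = 0 (error function is odd and erf(0) = 0 by definition)

Answer: 0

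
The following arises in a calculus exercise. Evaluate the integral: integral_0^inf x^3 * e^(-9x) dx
This is a Gamma integral. Substitute u = 9x (du = 9 dx):
integral_0^inf x^3 * e^(-9x) dx = (1/9^4) integral_0^inf u^3 * e^(-u) du
= Gamma(4)/9^4 = 3!/9^4 = 6/6561

Answer: 2/2187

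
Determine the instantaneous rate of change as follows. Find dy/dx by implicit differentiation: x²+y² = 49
Differentiate both sides: 2x + 2y·(dy/dx) = 0
Solve: dy/dx = -2x/(2y) = -x/y

Answer: dy/dx = -x/y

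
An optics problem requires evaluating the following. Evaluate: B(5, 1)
B(x,y)=Γ(x)Γ(y)/Γ(x+y)=(x-1)!(y-1)!/(x+y-1)!
B(5,1)=4!·0!/5!=1/5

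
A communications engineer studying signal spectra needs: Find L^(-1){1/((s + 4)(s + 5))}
Partial fractions: 1/((s + 4)(s + 5))=A/(s + 4) + B/(s + 5)
Cover-up: A=1/(s + 5)|_{s=-4}=1; B=1/(s + 4)|_{s=-5}=-1
L^(-1)=e^(-4t) - e^(-5t)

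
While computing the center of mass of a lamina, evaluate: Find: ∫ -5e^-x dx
Since d/dx[e^-x]=- e^-x, we get 5e^-x + C

Answer: 5e^-x + C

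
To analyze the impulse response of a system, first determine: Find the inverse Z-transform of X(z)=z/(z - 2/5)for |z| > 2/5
Standard pair: z/(z-a) <-> a^n*u[n] for causal signals
With a=2/5: x[n]=(2/5)^n*u[n]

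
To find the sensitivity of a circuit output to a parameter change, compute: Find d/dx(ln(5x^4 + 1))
Chain rule: d/dx[ln(u)] = u'/u where u = 5x^4 + 1
u' = 20x^3

Answer: (20x^3)/(5x^4 + 1)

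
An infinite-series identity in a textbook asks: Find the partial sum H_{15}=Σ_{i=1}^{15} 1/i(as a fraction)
H_15=1+1/2+1/3+...+1/15
=1195757/360360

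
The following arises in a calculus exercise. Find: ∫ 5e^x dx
Since d/dx[e^x] = +e^x, we get 5e^x+C

Answer: 5e^x+C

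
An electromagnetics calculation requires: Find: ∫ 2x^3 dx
Using power rule: ∫ 2x^3 dx=2/4 x^4 + C=(1/2)x^4 + C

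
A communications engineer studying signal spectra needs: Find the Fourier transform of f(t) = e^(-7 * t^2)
The Fourier transform of a Gaussian e^(-a * t^2) is sqrt(pi/a) * e^(-omega^2/(4a)).
With a=7: F(omega)=sqrt(pi/7) * e^(-omega^2/28)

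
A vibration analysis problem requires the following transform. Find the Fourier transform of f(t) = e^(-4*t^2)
The Fourier transform of a Gaussian e^(-a * t^2) is sqrt(pi/a) * e^(-omega^2/(4a)).
With a=4: F(omega)=sqrt(pi)/2 * e^(-omega^2/16)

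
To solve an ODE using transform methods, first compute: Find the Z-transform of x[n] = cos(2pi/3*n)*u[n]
Z{cos(w0 * n) * u[n]}=z(z - cos(w0))/(z^2-2z * cos(w0)+1)
With w0=2pi/3: X(z)=z(z - cos(2pi/3))/(z^2-2z * cos(2pi/3)+1)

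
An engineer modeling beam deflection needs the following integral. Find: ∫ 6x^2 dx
Using power rule: ∫ 6x^2 dx=6/3 x^3 + C=2x^3 + C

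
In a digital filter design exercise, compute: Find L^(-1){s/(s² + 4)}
L^(-1){s/(s² + w²)} = cos(wt)
Here w = 2

Answer: cos(2t)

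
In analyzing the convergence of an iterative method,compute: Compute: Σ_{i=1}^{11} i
Using formula: Σ i^1 = n(n+1)/2 = 11·12/2 = 66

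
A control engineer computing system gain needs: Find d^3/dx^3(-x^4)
Apply power rule 3 times:
d^1: -4x^3
d^2: -12x^2
d^3: -24x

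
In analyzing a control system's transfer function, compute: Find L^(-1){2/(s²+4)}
L^(-1){w/(s²+w²)}=sin(wt)
Here w=2

Answer: sin(2t)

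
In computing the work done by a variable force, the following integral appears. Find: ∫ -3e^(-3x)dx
Since d/dx[e^(-3x)] = -3e^(-3x), we get 1 e^(-3x)+C

Answer: e^(-3x)+C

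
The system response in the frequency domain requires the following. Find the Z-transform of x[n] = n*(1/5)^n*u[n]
Using the property Z{n * a^n * u[n]}=az/(z-a)^2
With a=1/5: X(z)=(1/5)z/(z - 1/5)^2, |z| > 1/5

Answer: (1/5)z/(z - 1/5)^2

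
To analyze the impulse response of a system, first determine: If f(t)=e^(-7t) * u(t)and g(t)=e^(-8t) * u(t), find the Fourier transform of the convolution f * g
By the convolution theorem: F{f * g} = F(omega) * G(omega)
F(omega) = 1/(7+j * omega), G(omega) = 1/(8+j * omega)
F{f * g} = 1/((7+j * omega)(8+j * omega))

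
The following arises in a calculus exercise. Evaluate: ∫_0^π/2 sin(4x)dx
Antiderivative: -cos(4x)/4
Evaluate at bounds: [-cos(4·π/2)/4] - [-cos(4·0)/4]
= (-(1) + (1))/4 = 0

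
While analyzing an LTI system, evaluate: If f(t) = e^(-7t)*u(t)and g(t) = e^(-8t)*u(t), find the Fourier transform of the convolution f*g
By the convolution theorem: F{f * g} = F(omega) * G(omega)
F(omega) = 1/(7 + j * omega), G(omega) = 1/(8 + j * omega)
F{f * g} = 1/((7 + j * omega)(8 + j * omega))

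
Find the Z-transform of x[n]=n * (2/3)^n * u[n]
Using the property Z{n * a^n * u[n]} = az/(z-a)^2
With a = 2/3: X(z) = (2/3)z/(z - 2/3)^2, |z| > 2/3

Answer: (2/3)z/(z - 2/3)^2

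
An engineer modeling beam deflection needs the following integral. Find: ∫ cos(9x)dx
Using substitution u=9x: ∫ cos(u) du/9=sin(u)/9+C

Answer: (1/9)sin(9x)+C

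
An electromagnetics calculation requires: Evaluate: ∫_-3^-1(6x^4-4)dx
Step 1: Find antiderivative F(x) = (6/5)x^5 - 4x
Step 2: F(-1) - F(-3) = 14/5 - (-1398/5) = 1412/5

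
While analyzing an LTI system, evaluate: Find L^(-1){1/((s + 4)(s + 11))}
Partial fractions: 1/((s+4)(s+11)) = A/(s+4)+B/(s+11)
Cover-up: A = 1/(s+11)|_{s = -4} = 1/7; B = 1/(s+4)|_{s = -11} = -1/7
L^(-1) = (1/7)e^(-4t) - (1/7)e^(-11t)

Answer: (1/7)(e^(-4t) - e^(-11t))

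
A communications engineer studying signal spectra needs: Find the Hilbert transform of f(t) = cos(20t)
The Hilbert transform shifts each frequency component by -pi/2.
H{cos(wt)}=sin(wt)
With w=20: H{cos(20t)}=sin(20t)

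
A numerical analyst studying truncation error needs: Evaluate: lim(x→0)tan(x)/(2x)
tan(u) ≈ u for small u:
tan(x)/(2x) ≈ x/(2x)=1/2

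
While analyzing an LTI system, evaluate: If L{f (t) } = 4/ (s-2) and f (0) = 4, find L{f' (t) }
L{f'(t)}=s·F(s) - f(0)=4s/(s-2)-4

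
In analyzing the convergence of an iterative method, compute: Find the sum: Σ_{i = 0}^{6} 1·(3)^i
Geometric series: S = a(1 - r^n)/(1 - r)
a = 1, r = 3, n = 7
S = 1(1-2187)/-2 = 1093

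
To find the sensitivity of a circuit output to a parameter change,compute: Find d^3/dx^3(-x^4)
Apply power rule 3 times:
d^1: -4x^3
d^2: -12x^2
d^3: -24x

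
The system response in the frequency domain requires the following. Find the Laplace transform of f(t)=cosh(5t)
L{cosh(at)} = s/(s²-a²)
L{cosh(5t)} = s/(s²-25)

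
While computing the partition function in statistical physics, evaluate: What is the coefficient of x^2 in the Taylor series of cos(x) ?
cos(x)=Σ (-1)^k x^(2k)/(2k)!
For x^2: (-1)^1/2!=-1/2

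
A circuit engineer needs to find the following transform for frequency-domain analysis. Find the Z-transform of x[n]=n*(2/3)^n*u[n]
Using the property Z{n * a^n * u[n]}=az/(z-a)^2
With a=2/3: X(z)=(2/3)z/(z - 2/3)^2, |z| > 2/3

Answer: (2/3)z/(z - 2/3)^2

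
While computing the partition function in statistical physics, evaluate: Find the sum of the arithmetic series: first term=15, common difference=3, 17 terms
Last term: a_n=15+(17-1)·3=63
Sum=n(a_1+a_n)/2=17(15+63)/2=663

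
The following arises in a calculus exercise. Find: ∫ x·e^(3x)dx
Integration by parts: u = x, dv = e^(3x) dx
du = dx, v = e^(3x)/3
= x·e^(3x)/3 - ∫ e^(3x)/3 dx
= x·e^(3x)/3 - e^(3x)/9 + C

Answer: e^(3x)(x/3 - 1/9) + C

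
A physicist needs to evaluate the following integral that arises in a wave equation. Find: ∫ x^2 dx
Using power rule: ∫ x^2 dx=1/3 x^3 + C=(1/3)x^3 + C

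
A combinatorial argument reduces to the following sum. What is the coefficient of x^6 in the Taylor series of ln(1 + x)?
ln(1 + x) = Σ (-1)^(n + 1) x^n/n
Coefficient of x^6 = (-1)^7/6 = -1/6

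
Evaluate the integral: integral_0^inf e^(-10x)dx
integral_0^inf e^(-10x) dx = [-1/10*e^(-10x)]_0^inf
= 0 - (-1/10) = 1/10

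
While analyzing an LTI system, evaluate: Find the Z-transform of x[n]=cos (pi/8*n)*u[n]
Z{cos(w0*n)*u[n]}=z(z - cos(w0))/(z^2-2z*cos(w0)+1)
With w0=pi/8: X(z)=z(z - cos(pi/8))/(z^2-2z*cos(pi/8)+1)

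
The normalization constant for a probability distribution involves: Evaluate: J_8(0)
J_n(0)=0 for all n > 0 (Bessel function of first kind)
J_8(0)=0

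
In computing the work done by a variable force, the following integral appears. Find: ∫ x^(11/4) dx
Power rule: ∫ x^(11/4) dx = x^(15/4)/(15/4)+C

Answer: (4/15)·x^(15/4)+C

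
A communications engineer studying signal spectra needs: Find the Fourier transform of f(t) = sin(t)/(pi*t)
sin(W*t)/(pi*t) = (W/pi)*sinc(W*t/pi) is the impulse response of the ideal low-pass filter with cutoff W (here W = 1).
Its Fourier transform is a rectangular function:
F(omega) = 1 for |omega| < 1, 0 otherwise

Answer: rect(omega/2) [i.e., 1 for |omega| < 1, 0 otherwise]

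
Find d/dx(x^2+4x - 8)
Power rule: d/dx(ax^n)=n·a·x^(n-1)
Term by term: 2·x + 4

Answer: 2x + 4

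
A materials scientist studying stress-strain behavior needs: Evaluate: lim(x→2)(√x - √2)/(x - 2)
Multiply by conjugate (√x+√2)/(√x+√2):
=(x - 2)/((x - 2)(√x+√2))=1/(√x+√2)
As x → 2: 1/(2√2)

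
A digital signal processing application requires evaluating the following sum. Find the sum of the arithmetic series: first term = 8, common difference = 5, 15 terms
Last term: a_n=8+(15-1)·5=78
Sum=n(a_1+a_n)/2=15(8+78)/2=645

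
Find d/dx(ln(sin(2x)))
Chain rule: d/dx[ln(u)]=u'/u where u=sin(2x)
u'=2cos(2x)

Answer: (2cos(2x))/(sin(2x))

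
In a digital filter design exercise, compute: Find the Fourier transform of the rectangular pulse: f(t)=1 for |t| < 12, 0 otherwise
F(omega) = integral from -12 to 12 of e^(-j*omega*t) dt
= 2*sin(12*omega)/omega = 24*sinc(12*omega/pi)

Answer: 2*sin(12*omega)/omega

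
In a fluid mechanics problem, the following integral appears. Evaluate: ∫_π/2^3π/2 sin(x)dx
Antiderivative: -cos(x)
Evaluate at bounds: [-cos(1·3π/2)/1] - [-cos(1·π/2)/1]
= (-(0) + (0))/1 = 0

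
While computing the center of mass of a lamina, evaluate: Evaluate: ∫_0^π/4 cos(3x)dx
Antiderivative: sin(3x)/3
Evaluate at bounds: [sin(3·π/4)/3] - [sin(3·0)/3]
=((√2/2) - (0))/3=√2/6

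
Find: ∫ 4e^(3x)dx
Since d/dx[e^(3x)] = 3e^(3x), we get 4/3 e^(3x) + C

Answer: (4/3)e^(3x) + C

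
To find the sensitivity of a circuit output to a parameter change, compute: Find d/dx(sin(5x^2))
Chain rule: d/dx[sin(u)] = cos(u)·u' where u = 5x^2
u' = 10x

Answer: 10x·cos(5x^2)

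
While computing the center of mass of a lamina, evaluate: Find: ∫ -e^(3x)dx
Since d/dx[e^(3x)]=3e^(3x), we get -1/3 e^(3x)+C

Answer: (-1/3)e^(3x)+C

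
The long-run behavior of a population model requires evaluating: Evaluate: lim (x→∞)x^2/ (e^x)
Apply L'Hôpital 2 times (∞/∞ each time):
Eventually get 2!/(e^x) → 0

Answer: 0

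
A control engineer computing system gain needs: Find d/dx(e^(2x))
Chain rule: d/dx[e^u] = e^u · u' where u = 2x
u' = 2

Answer: 2·e^(2x)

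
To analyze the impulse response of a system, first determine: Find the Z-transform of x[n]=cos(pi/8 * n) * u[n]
Z{cos(w0 * n) * u[n]} = z(z - cos(w0))/(z^2-2z * cos(w0)+1)
With w0 = pi/8: X(z) = z(z - cos(pi/8))/(z^2-2z * cos(pi/8)+1)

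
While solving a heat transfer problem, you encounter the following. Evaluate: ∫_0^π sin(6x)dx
Antiderivative: -cos(6x)/6
Evaluate at bounds: [-cos(6·π)/6] - [-cos(6·0)/6]
= (-(1)+(1))/6 = 0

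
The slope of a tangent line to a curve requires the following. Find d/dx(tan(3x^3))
Chain rule: d/dx[tan(u)] = sec²(u)·u' where u = 3x^3
u' = 9x^2

Answer: 9x^2·sec²(3x^3)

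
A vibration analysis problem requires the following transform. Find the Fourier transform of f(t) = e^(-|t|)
Using the standard pair: F{e^(-a|t|)} = 2a/(a^2+omega^2)
With a = 1: F(omega) = 2/(1+omega^2)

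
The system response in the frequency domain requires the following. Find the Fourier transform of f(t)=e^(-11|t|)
Using the standard pair: F{e^(-a|t|)} = 2a/(a^2 + omega^2)
With a = 11: F(omega) = 22/(121 + omega^2)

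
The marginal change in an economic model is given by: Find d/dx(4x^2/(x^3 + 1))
Quotient rule: (f/g)'=(f'g - fg')/g²
f=4x^2, f'=8x
g=x^3 + 1, g'=3x^2

Answer: (8x·(x^3 + 1) - 12x^4)/(x^3 + 1)²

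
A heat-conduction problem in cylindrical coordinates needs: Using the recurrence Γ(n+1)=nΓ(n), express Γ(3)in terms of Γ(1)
Γ(3) = 2Γ(2) = 2·1Γ(1) = ... = 2!·Γ(1) = 2·Γ(1)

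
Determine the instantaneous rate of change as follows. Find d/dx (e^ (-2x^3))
Chain rule: d/dx[e^u]=e^u · u' where u=-2x^3
u'=-6x^2

Answer: -6x^2·e^(-2x^3)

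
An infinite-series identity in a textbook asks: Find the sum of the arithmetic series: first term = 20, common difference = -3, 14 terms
Last term: a_n = 20 + (14 - 1)·-3 = -19
Sum = n(a_1 + a_n)/2 = 14(20 + (-19))/2 = 7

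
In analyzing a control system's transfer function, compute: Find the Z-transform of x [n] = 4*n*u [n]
Z{n*u[n]} = z/(z-1)^2
By linearity: Z{4*n*u[n]} = 4z/(z-1)^2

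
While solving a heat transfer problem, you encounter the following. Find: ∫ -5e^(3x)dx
Since d/dx[e^(3x)]=3e^(3x), we get -5/3 e^(3x) + C

Answer: (-5/3)e^(3x) + C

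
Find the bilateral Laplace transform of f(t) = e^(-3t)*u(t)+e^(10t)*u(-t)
For e^(-3t) * u(t): L = 1/(s+3), Re(s) > -3
For e^(10t) * u(-t): L = -1/(s-10), Re(s) < 10
Combined: F(s) = 1/(s+3)-1/(s-10), -3 < Re(s) < 10

Answer: 1/(s+3)-1/(s-10), ROC: -3 < Re(s) < 10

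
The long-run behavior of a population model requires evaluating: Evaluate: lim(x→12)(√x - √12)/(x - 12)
Multiply by conjugate (√x + √12)/(√x + √12):
= (x - 12)/((x - 12)(√x + √12)) = 1/(√x + √12)
As x → 12: 1/(2√12)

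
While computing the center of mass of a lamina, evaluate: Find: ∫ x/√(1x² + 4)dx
Let u=x² + 4, du=2x dx
∫ (1/2)·u^(-1/2) du=√u + C

Answer: √(x² + 4) + C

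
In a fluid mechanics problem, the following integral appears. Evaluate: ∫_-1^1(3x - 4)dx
Step 1: Find antiderivative F(x)=(3/2)x^2-4x
Step 2: F(1) - F(-1)=-5/2 - (11/2)=-8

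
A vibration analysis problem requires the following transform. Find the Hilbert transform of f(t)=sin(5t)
The Hilbert transform shifts each frequency component by -pi/2.
H{sin(wt)}=-cos(wt)
With w=5: H{sin(5t)}=-cos(5t)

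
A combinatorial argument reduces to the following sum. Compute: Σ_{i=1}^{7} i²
Using formula: Σ i^2 = n(n+1)(2n+1)/6 = 7·8·15/6 = 140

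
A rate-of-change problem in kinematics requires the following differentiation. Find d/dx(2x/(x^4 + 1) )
Quotient rule: (f/g)' = (f'g - fg')/g²
f = 2x, f' = 2
g = x^4 + 1, g' = 4x^3

Answer: (2·(x^4 + 1) - 8x^4)/(x^4 + 1)²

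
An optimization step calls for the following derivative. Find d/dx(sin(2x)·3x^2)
Product rule: (fg)' = f'g + fg'
f = sin(2x), f' = 2·cos(2x)
g = 3x^2, g' = 6x

Answer: 6·cos(2x)·x^2 + 6·sin(2x)·x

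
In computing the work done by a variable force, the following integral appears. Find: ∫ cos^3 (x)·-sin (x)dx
Let u = cos(x), du = -sin(x) dx
∫ u^3 du = u^4/4 + C

Answer: cos^4(x)/4 + C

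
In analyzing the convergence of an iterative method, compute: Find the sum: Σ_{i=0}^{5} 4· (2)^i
Geometric series: S=a(1 - r^n)/(1 - r)
a=4, r=2, n=6
S=4(1 - 64)/-1=252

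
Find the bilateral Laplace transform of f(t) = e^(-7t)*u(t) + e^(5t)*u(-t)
For e^(-7t)*u(t): L=1/(s+7), Re(s) > -7
For e^(5t)*u(-t): L=-1/(s-5), Re(s) < 5
Combined: F(s)=1/(s+7)-1/(s-5), -7 < Re(s) < 5

Answer: 1/(s+7)-1/(s-5), ROC: -7 < Re(s) < 5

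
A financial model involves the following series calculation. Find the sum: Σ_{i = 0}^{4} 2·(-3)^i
Geometric series: S=a(1 - r^n)/(1 - r)
a=2, r=-3, n=5
S=2(1+243)/4=122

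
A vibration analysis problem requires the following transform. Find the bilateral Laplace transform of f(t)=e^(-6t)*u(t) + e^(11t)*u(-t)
For e^(-6t)*u(t): L=1/(s+6), Re(s) > -6
For e^(11t)*u(-t): L=-1/(s-11), Re(s) < 11
Combined: F(s)=1/(s+6)-1/(s-11), -6 < Re(s) < 11

Answer: 1/(s+6)-1/(s-11), ROC: -6 < Re(s) < 11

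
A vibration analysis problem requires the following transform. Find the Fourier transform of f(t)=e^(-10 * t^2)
The Fourier transform of a Gaussian e^(-a * t^2) is sqrt(pi/a) * e^(-omega^2/(4a)).
With a=10: F(omega)=sqrt(pi/10) * e^(-omega^2/40)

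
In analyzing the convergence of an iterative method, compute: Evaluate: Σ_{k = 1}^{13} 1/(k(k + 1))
Partial fractions: 1/(k(k+1))=1/k - 1/(k+1)
Telescoping sum: 1(1-1/14)=1·13/14

Answer: 13/14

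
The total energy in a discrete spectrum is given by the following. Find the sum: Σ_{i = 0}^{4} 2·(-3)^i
Geometric series: S = a(1 - r^n)/(1 - r)
a = 2, r = -3, n = 5
S = 2(1 + 243)/4 = 122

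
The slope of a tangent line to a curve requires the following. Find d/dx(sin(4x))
Chain rule: d/dx[sin(u)]=cos(u)·u' where u=4x
u'=4

Answer: 4·cos(4x)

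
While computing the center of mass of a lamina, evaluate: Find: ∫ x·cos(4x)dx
By parts: u=x, dv=cos(4x) dx
du=dx, v=sin(4x)/4
=x·sin(4x)/4 + cos(4x)/4² + C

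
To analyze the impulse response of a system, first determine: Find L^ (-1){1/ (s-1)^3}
L^(-1){1/(s-a)^n}=t^(n-1)·e^(at)/(n-1)!
Here a=1, n=3: t^2·e^(t)/2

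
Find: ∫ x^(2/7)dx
Power rule: ∫ x^(2/7) dx = x^(9/7)/(9/7) + C

Answer: (7/9)·x^(9/7) + C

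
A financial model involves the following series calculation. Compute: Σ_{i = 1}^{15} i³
Using formula: Σ i^3=[n(n + 1)/2]²=[15·16/2]²=14400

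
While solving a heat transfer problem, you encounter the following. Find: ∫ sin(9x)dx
Using substitution u=9x: ∫ sin(u) du/9=-cos(u)/9 + C

Answer: (-1/9)cos(9x) + C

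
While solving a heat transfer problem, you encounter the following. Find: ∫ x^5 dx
Using power rule: ∫ x^5 dx=1/6 x^6 + C=(1/6)x^6 + C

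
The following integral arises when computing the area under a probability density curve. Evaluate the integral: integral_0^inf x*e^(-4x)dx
This is a Gamma integral. Substitute u=4x (du=4 dx):
integral_0^inf x * e^(-4x) dx=(1/4^2) integral_0^inf u^1 * e^(-u) du
=Gamma(2)/4^2=1!/4^2=1/16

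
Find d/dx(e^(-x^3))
Chain rule: d/dx[e^u]=e^u · u' where u=-x^3
u'=-3x^2

Answer: -3x^2·e^(-x^3)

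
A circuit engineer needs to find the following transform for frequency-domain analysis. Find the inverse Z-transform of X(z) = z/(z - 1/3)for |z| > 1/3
Standard pair: z/(z-a) <-> a^n * u[n] for causal signals
With a = 1/3: x[n] = (1/3)^n * u[n]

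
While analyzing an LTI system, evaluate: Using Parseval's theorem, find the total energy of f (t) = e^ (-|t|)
Parseval's theorem: E=integral |f(t)|^2 dt=(1/2pi) integral |F(omega)|^2 domega
E=integral_{-inf}^{inf} e^(-2|t|) dt=2*integral_0^inf e^(-2t) dt=2/(2*1)=1/1

Answer: 1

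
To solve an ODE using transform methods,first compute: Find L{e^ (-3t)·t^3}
First shifting: L{e^(at)f(t)}=F(s-a)
L{t^3}=6/s^4
Shift s → s+3: 6/(s+3)^4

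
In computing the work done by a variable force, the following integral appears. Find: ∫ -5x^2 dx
Using power rule: ∫ -5x^2 dx = -5/3 x^3 + C = (-5/3)x^3 + C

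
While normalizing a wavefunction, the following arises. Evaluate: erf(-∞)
erf(-∞) = -1 (the error function is odd, so erf(-∞) = -erf(∞) = -1)

Answer: -1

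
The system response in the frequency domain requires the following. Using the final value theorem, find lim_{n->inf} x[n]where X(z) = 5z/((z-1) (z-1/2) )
Final value theorem: lim x[n]=lim_{z->1} (z-1)*X(z)
(z-1)*X(z)=5z/(z-1/2)
As z->1: 5/(1 - 1/2)=5/(1/2)=10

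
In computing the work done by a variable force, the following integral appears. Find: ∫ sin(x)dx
Using standard integral: ∫ sin(x) dx = -cos(x)+C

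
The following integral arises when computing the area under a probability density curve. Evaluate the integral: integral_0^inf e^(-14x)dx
integral_0^inf e^(-14x) dx=[-1/14*e^(-14x)]_0^inf
=0 - (-1/14)=1/14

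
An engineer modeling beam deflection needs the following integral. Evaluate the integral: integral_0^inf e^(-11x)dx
integral_0^inf e^(-11x) dx = [-1/11*e^(-11x)]_0^inf
= 0 - (-1/11) = 1/11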